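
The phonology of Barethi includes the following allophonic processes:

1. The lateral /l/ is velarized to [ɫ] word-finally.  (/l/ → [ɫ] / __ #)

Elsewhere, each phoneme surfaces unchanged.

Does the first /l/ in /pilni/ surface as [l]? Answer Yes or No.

/l/ (between /i/ and /n/) fails the environment for rule 1, so it stays [l].
The actual realization is [l], which matches [l].

Yes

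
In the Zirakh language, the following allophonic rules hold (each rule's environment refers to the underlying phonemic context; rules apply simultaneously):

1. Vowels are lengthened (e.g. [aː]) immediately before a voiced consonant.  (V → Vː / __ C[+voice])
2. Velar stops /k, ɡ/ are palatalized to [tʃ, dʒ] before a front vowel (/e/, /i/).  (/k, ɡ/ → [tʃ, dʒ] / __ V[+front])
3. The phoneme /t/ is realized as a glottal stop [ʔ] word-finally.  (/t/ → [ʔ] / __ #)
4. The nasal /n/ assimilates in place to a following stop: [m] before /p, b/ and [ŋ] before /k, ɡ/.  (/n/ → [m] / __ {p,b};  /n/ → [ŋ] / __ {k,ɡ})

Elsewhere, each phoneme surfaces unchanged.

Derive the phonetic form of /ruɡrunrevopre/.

/u/ — between /r/ and /ɡ/, before a voiced consonant — surfaces as [uː] (rule 1).
/ɡ/ — between /u/ and /r/; rule 2 does not apply here → [ɡ].
/u/ (between /r/ and /n/) occurs before a voiced consonant → [uː] by rule 1.
/n/ (between /u/ and /r/) fails the environment for rule 4, so it stays [n].
/e/ (between /r/ and /v/): before a voiced consonant, so rule 1 applies → [eː].
/o/ (between /v/ and /p/) fails the environment for rule 1, so it stays [o].
/e/ (word-final) fails the environment for rule 1, so it stays [e].

[ruːɡruːnreːvopre]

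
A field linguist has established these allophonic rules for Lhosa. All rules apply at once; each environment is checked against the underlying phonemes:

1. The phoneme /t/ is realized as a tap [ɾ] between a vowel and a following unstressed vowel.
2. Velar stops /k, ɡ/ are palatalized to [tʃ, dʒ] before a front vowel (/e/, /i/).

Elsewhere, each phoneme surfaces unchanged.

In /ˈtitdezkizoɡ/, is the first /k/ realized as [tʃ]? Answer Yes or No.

/k/ (between /z/ and /i/): before a front vowel, so rule 2 applies → [tʃ].
The actual realization is [tʃ], which matches [tʃ].

Yes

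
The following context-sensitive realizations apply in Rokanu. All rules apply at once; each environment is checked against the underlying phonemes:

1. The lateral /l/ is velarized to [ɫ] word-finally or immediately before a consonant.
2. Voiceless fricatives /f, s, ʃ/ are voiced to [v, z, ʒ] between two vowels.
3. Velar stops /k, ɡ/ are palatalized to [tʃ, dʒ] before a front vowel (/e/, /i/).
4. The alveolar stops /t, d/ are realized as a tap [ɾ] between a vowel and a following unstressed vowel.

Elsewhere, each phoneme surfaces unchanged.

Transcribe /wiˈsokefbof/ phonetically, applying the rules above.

[wiˈzotʃefbof]

/w/ (word-initial): no rule targets it → [w].
/i/ — not in any rule's target class → [i].
/s/ meets the environment for rule 2 (between two vowels) → [z].
/o/ stays [o].
/k/ (between /o/ and /e/): before a front vowel, so rule 3 applies → [tʃ].
/e/ stays [e].
/f/ (between /e/ and /b/): rule 2 targets it, but not between two vowels → unchanged [f].
/b/ — not in any rule's target class → [b].
/o/ — not in any rule's target class → [o].
/f/ — word-final; rule 2 does not apply here → [f].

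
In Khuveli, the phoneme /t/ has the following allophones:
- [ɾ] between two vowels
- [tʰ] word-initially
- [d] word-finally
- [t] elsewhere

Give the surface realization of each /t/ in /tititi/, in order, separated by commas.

[tʰ], [ɾ], [ɾ]

Occurrence 1 (position 1): word-initially → [tʰ].
Occurrence 2 (position 3): between two vowels → [ɾ].
Occurrence 3 (position 5): between two vowels → [ɾ].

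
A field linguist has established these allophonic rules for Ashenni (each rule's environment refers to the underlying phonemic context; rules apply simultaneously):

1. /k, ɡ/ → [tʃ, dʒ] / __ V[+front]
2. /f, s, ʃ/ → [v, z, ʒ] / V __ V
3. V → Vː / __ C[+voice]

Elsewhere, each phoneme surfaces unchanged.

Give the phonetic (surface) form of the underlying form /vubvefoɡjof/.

[vuːbvevoːɡjof]

/v/ — not in any rule's target class → [v].
/u/ (between /v/ and /b/): before a voiced consonant, so rule 3 applies → [uː].
/b/ stays [b].
/v/ (between /b/ and /e/): no rule targets it → [v].
/e/ (between /v/ and /f/): rule 3 targets it, but not before a voiced consonant → unchanged [e].
Rule 2 applies to /f/ (between /e/ and /o/: between two vowels) → [v].
/o/ (between /f/ and /ɡ/): before a voiced consonant, so rule 3 applies → [oː].
/ɡ/ (between /o/ and /j/) fails the environment for rule 1, so it stays [ɡ].
/j/ (between /ɡ/ and /o/) is unaffected → [j].
/o/ — between /j/ and /f/; rule 3 does not apply here → [o].
/f/ (word-final) fails the environment for rule 2, so it stays [f].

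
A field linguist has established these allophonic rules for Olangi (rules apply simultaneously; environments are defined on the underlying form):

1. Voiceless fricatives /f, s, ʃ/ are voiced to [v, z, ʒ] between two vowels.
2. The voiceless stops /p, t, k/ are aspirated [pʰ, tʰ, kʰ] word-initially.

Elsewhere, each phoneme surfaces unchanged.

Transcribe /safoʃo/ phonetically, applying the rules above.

/s/ — word-initial; rule 1 does not apply here → [s].
/a/ (between /s/ and /f/) is unaffected → [a].
/f/ — between /a/ and /o/, between two vowels — surfaces as [v] (rule 1).
/o/ (between /f/ and /ʃ/): no rule targets it → [o].
/ʃ/ meets the environment for rule 1 (between two vowels) → [ʒ].
/o/ stays [o].

[savoʒo]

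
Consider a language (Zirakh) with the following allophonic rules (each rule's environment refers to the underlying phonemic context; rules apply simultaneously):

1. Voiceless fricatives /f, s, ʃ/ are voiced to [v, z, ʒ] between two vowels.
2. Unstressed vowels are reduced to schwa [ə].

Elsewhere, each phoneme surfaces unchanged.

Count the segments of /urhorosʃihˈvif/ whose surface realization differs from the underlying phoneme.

4

Segments that undergo a rule: /u/ → [ə] (rule 2); /o/ → [ə] (rule 2); /o/ → [ə] (rule 2); /i/ → [ə] (rule 2).
All other segments surface unchanged.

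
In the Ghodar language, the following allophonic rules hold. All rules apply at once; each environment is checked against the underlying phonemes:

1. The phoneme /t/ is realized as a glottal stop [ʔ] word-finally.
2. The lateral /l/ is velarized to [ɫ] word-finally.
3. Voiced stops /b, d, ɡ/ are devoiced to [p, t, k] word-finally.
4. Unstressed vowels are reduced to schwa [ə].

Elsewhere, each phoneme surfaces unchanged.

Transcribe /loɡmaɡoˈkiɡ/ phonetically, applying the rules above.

/l/ — word-initial; rule 2 does not apply here → [l].
/o/ — between /l/ and /ɡ/, in an unstressed syllable — surfaces as [ə] (rule 4).
/ɡ/ (between /o/ and /m/): rule 3 targets it, but not word-finally → unchanged [ɡ].
/m/ stays [m].
/a/ — between /m/ and /ɡ/, in an unstressed syllable — surfaces as [ə] (rule 4).
/ɡ/ — between /a/ and /o/; rule 3 does not apply here → [ɡ].
Rule 4 applies to /o/ (between /ɡ/ and /k/: in an unstressed syllable) → [ə].
/k/ — not in any rule's target class → [k].
/i/ (between /k/ and /ɡ/): rule 4 targets it, but not in an unstressed syllable → unchanged [i].
/ɡ/ — word-final, word-finally — surfaces as [k] (rule 3).

[ləɡməɡəˈkik]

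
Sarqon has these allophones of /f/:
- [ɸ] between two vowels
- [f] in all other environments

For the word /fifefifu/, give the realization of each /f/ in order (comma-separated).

[f], [ɸ], [ɸ], [ɸ]

Occurrence 1 (position 1): no conditioning environment matches → elsewhere allophone [f].
Occurrence 2 (position 3): between two vowels → [ɸ].
Occurrence 3 (position 5): between two vowels → [ɸ].
Occurrence 4 (position 7): between two vowels → [ɸ].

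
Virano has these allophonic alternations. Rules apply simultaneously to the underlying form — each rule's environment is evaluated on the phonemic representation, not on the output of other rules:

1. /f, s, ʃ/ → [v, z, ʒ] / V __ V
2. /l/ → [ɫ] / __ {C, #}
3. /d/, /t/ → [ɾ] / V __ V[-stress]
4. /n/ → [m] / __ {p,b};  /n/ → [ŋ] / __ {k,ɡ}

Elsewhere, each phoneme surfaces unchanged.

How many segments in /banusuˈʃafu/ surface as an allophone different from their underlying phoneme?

Segments that undergo a rule: /s/ → [z] (rule 1); /ʃ/ → [ʒ] (rule 1); /f/ → [v] (rule 1).
All other segments surface unchanged.

3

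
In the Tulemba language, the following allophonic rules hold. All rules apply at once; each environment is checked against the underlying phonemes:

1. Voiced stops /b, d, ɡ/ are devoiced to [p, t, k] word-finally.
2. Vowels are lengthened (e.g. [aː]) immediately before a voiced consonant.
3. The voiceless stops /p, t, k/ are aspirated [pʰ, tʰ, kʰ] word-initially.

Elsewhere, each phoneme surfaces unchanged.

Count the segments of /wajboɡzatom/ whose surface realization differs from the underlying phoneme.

3

Segments that undergo a rule: /a/ → [aː] (rule 2); /o/ → [oː] (rule 2); /o/ → [oː] (rule 2).
All other segments surface unchanged.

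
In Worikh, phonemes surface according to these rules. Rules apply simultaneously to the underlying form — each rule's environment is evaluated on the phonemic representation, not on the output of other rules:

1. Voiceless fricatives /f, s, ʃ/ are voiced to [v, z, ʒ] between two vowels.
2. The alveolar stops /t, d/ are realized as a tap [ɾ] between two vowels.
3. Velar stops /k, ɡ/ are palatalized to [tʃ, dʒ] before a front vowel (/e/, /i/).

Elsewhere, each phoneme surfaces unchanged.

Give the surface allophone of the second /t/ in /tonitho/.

[t]

/t/ (between /i/ and /h/): rule 2 targets it, but not between two vowels → unchanged [t].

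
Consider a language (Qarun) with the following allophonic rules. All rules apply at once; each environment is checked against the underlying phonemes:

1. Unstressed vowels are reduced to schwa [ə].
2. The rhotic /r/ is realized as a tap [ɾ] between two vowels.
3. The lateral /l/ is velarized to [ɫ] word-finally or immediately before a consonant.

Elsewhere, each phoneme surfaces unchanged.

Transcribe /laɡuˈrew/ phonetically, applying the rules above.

[ləɡəˈɾew]

/l/ (word-initial) is in the target of rule 3 but the environment (word-finally or immediately before a consonant) is not met → [l].
/a/ — between /l/ and /ɡ/, in an unstressed syllable — surfaces as [ə] (rule 1).
/ɡ/ — not in any rule's target class → [ɡ].
Rule 1 applies to /u/ (between /ɡ/ and /r/: in an unstressed syllable) → [ə].
/r/ meets the environment for rule 2 (between two vowels) → [ɾ].
/e/ — between /r/ and /w/; rule 1 does not apply here → [e].
/w/ stays [w].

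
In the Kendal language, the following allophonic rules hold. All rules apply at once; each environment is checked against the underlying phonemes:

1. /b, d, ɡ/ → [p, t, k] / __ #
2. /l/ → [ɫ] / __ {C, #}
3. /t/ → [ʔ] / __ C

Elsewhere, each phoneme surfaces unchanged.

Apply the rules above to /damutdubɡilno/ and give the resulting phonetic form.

[damuʔdubɡiɫno]

/d/ (word-initial) is in the target of rule 1 but the environment (word-finally) is not met → [d].
/t/ meets the environment for rule 3 (immediately before a consonant) → [ʔ].
/d/ (between /t/ and /u/): rule 1 targets it, but not word-finally → unchanged [d].
/b/ (between /u/ and /ɡ/): rule 1 targets it, but not word-finally → unchanged [b].
/ɡ/ (between /b/ and /i/) fails the environment for rule 1, so it stays [ɡ].
/l/ meets the environment for rule 2 (word-finally or immediately before a consonant) → [ɫ].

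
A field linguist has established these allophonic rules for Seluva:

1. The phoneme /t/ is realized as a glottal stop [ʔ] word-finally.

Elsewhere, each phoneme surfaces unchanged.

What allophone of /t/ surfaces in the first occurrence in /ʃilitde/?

[t]

/t/ (between /i/ and /d/) is in the target of rule 1 but the environment (word-finally) is not met → [t].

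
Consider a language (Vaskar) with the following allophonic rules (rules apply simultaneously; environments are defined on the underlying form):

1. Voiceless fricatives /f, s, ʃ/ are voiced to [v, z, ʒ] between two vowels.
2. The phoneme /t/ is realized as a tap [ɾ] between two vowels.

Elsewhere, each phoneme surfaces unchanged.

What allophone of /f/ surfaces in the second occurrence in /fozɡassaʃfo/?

/f/ — between /ʃ/ and /o/; rule 1 does not apply here → [f].

[f]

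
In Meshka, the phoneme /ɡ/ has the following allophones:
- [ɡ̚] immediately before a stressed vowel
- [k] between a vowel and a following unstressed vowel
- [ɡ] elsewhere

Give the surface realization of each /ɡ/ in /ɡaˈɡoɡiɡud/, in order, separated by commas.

Occurrence 1 (position 1): no conditioning environment matches → elsewhere allophone [ɡ].
Occurrence 2 (position 3): immediately before a stressed vowel → [ɡ̚].
Occurrence 3 (position 5): between a vowel and a following unstressed vowel → [k].
Occurrence 4 (position 7): between a vowel and a following unstressed vowel → [k].

[ɡ], [ɡ̚], [k], [k]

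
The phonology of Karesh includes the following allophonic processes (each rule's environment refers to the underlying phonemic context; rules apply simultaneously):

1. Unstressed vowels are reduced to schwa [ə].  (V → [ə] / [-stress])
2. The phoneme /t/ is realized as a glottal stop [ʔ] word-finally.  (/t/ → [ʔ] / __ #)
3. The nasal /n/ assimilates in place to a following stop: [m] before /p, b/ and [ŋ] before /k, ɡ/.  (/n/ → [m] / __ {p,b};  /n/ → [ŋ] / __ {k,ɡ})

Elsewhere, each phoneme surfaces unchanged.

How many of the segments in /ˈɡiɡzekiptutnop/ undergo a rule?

Segments that undergo a rule: /e/ → [ə] (rule 1); /i/ → [ə] (rule 1); /u/ → [ə] (rule 1); /o/ → [ə] (rule 1).
All other segments surface unchanged.

4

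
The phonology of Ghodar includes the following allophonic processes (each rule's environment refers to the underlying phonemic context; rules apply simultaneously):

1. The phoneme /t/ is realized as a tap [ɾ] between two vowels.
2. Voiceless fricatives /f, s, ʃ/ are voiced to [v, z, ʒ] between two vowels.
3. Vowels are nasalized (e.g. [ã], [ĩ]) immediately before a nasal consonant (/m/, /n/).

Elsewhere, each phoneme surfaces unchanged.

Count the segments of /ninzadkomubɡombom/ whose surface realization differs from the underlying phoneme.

4

Segments that undergo a rule: /i/ → [ĩ] (rule 3); /o/ → [õ] (rule 3); /o/ → [õ] (rule 3); /o/ → [õ] (rule 3).
All other segments surface unchanged.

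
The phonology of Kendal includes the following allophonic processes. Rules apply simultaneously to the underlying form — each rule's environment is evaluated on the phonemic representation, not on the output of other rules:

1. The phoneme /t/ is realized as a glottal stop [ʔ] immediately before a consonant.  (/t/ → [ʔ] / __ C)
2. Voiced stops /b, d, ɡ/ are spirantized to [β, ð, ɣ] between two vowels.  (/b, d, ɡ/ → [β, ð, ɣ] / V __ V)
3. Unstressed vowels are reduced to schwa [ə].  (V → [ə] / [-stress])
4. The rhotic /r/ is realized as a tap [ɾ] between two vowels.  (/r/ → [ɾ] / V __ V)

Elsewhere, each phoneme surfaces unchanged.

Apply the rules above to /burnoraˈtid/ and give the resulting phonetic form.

/b/ — word-initial; rule 2 does not apply here → [b].
/u/ meets the environment for rule 3 (in an unstressed syllable) → [ə].
/r/ (between /u/ and /n/): rule 4 targets it, but not between two vowels → unchanged [r].
/n/ — not in any rule's target class → [n].
/o/ (between /n/ and /r/): in an unstressed syllable, so rule 3 applies → [ə].
Rule 4 applies to /r/ (between /o/ and /a/: between two vowels) → [ɾ].
/a/ meets the environment for rule 3 (in an unstressed syllable) → [ə].
/t/ (between /a/ and /i/) is in the target of rule 1 but the environment (immediately before a consonant) is not met → [t].
/i/ (between /t/ and /d/) fails the environment for rule 3, so it stays [i].
/d/ (word-final) fails the environment for rule 2, so it stays [d].

[bərnəɾəˈtid]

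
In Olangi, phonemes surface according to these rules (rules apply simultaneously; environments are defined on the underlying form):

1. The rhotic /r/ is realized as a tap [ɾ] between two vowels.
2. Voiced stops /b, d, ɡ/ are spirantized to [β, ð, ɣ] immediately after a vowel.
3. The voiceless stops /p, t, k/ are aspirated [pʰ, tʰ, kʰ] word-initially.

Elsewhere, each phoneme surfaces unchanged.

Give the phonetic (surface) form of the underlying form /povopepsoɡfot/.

Rule 3 applies to /p/ (word-initial: word-initially) → [pʰ].
/o/ (between /p/ and /v/) is unaffected → [o].
/v/ (between /o/ and /o/): no rule targets it → [v].
/o/ — not in any rule's target class → [o].
/p/ (between /o/ and /e/) is in the target of rule 3 but the environment (word-initially) is not met → [p].
/e/ (between /p/ and /p/): no rule targets it → [e].
/p/ — between /e/ and /s/; rule 3 does not apply here → [p].
/s/ (between /p/ and /o/) is unaffected → [s].
/o/ — not in any rule's target class → [o].
/ɡ/ — between /o/ and /f/, immediately after a vowel — surfaces as [ɣ] (rule 2).
/f/ stays [f].
/o/ (between /f/ and /t/): no rule targets it → [o].
/t/ (word-final) fails the environment for rule 3, so it stays [t].

[pʰovopepsoɣfot]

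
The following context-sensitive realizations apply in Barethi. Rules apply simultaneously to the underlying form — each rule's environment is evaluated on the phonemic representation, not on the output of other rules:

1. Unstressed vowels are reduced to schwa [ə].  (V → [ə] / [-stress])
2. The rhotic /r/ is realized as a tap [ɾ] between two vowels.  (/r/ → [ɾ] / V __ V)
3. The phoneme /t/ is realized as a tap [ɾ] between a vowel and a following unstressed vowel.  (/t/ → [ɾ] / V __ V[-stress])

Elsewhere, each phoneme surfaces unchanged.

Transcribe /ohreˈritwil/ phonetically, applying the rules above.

[əhrəˈɾitwəl]

/o/ (word-initial) occurs in an unstressed syllable → [ə] by rule 1.
/h/ (between /o/ and /r/) is unaffected → [h].
/r/ (between /h/ and /e/) fails the environment for rule 2, so it stays [r].
/e/ meets the environment for rule 1 (in an unstressed syllable) → [ə].
/r/ — between /e/ and /i/, between two vowels — surfaces as [ɾ] (rule 2).
/i/ (between /r/ and /t/): rule 1 targets it, but not in an unstressed syllable → unchanged [i].
/t/ — between /i/ and /w/; rule 3 does not apply here → [t].
/w/ stays [w].
/i/ (between /w/ and /l/): in an unstressed syllable, so rule 1 applies → [ə].
/l/ stays [l].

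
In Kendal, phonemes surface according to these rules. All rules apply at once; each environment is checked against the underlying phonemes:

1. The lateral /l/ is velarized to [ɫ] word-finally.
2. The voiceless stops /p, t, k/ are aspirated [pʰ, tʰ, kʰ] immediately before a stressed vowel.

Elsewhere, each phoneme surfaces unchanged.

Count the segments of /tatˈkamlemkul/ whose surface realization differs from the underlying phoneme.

2

Segments that undergo a rule: /k/ → [kʰ] (rule 2); /l/ → [ɫ] (rule 1).
All other segments surface unchanged.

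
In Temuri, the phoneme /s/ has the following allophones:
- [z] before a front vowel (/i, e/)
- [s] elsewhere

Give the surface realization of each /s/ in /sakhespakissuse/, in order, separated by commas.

[s], [s], [s], [s], [z]

Occurrence 1 (position 1): no conditioning environment matches → elsewhere allophone [s].
Occurrence 2 (position 6): no conditioning environment matches → elsewhere allophone [s].
Occurrence 3 (position 11): no conditioning environment matches → elsewhere allophone [s].
Occurrence 4 (position 12): no conditioning environment matches → elsewhere allophone [s].
Occurrence 5 (position 14): before a front vowel (/i, e/) → [z].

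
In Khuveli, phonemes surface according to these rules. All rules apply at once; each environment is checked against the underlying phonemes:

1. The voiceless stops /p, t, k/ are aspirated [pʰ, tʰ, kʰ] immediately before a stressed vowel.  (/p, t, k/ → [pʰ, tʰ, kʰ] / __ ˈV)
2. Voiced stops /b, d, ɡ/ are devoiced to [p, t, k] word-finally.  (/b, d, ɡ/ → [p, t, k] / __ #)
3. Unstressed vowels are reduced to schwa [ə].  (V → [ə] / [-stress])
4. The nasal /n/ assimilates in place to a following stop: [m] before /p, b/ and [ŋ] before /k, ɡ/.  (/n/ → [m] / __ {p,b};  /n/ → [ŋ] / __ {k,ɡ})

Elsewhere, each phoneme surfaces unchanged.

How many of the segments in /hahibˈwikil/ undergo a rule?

Segments that undergo a rule: /a/ → [ə] (rule 3); /i/ → [ə] (rule 3); /i/ → [ə] (rule 3).
All other segments surface unchanged.

3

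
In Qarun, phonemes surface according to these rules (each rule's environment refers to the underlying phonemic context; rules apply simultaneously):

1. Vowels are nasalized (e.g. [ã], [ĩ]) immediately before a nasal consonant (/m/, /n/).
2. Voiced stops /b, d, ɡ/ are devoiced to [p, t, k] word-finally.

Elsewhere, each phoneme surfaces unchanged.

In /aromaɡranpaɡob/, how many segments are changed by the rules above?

3

Segments that undergo a rule: /o/ → [õ] (rule 1); /a/ → [ã] (rule 1); /b/ → [p] (rule 2).
All other segments surface unchanged.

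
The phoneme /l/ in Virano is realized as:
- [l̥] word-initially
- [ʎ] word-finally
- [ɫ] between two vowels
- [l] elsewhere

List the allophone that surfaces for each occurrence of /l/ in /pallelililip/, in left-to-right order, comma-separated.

Occurrence 1 (position 3): no conditioning environment matches → elsewhere allophone [l].
Occurrence 2 (position 4): no conditioning environment matches → elsewhere allophone [l].
Occurrence 3 (position 6): between two vowels → [ɫ].
Occurrence 4 (position 8): between two vowels → [ɫ].
Occurrence 5 (position 10): between two vowels → [ɫ].

[l], [l], [ɫ], [ɫ], [ɫ]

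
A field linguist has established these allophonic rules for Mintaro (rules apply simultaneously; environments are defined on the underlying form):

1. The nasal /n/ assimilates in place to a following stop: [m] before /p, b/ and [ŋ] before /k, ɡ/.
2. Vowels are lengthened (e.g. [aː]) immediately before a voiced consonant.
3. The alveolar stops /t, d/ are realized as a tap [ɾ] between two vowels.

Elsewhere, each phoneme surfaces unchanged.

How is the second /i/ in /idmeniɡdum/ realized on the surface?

/i/ — between /n/ and /ɡ/, before a voiced consonant — surfaces as [iː] (rule 2).

[iː]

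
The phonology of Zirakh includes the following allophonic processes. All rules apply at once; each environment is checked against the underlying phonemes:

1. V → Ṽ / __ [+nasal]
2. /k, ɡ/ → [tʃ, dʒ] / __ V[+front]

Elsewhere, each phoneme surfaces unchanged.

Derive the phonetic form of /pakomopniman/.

/p/ — not in any rule's target class → [p].
/a/ — between /p/ and /k/; rule 1 does not apply here → [a].
/k/ (between /a/ and /o/): rule 2 targets it, but not before a front vowel → unchanged [k].
Rule 1 applies to /o/ (between /k/ and /m/: before a nasal consonant) → [õ].
/m/ (between /o/ and /o/) is unaffected → [m].
/o/ — between /m/ and /p/; rule 1 does not apply here → [o].
/p/ — not in any rule's target class → [p].
/n/ — not in any rule's target class → [n].
/i/ (between /n/ and /m/) occurs before a nasal consonant → [ĩ] by rule 1.
/m/ (between /i/ and /a/) is unaffected → [m].
/a/ — between /m/ and /n/, before a nasal consonant — surfaces as [ã] (rule 1).
/n/ (word-final) is unaffected → [n].

[pakõmopnĩmãn]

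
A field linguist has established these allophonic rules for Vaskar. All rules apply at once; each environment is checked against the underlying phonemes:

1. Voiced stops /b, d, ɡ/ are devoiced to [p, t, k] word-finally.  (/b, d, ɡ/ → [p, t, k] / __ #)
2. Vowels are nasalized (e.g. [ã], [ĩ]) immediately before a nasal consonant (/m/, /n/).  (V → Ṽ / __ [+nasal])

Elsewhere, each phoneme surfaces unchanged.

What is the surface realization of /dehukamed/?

[dehukãmet]

/d/ (word-initial) fails the environment for rule 1, so it stays [d].
/e/ (between /d/ and /h/): rule 2 targets it, but not before a nasal consonant → unchanged [e].
/h/ stays [h].
/u/ (between /h/ and /k/): rule 2 targets it, but not before a nasal consonant → unchanged [u].
/k/ (between /u/ and /a/): no rule targets it → [k].
Rule 2 applies to /a/ (between /k/ and /m/: before a nasal consonant) → [ã].
/m/ — not in any rule's target class → [m].
/e/ (between /m/ and /d/) is in the target of rule 2 but the environment (before a nasal consonant) is not met → [e].
Rule 1 applies to /d/ (word-final: word-finally) → [t].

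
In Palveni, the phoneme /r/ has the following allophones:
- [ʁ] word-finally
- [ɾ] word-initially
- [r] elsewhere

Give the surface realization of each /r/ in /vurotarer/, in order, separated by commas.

Occurrence 1 (position 3): no conditioning environment matches → elsewhere allophone [r].
Occurrence 2 (position 7): no conditioning environment matches → elsewhere allophone [r].
Occurrence 3 (position 9): word-finally → [ʁ].

[r], [r], [ʁ]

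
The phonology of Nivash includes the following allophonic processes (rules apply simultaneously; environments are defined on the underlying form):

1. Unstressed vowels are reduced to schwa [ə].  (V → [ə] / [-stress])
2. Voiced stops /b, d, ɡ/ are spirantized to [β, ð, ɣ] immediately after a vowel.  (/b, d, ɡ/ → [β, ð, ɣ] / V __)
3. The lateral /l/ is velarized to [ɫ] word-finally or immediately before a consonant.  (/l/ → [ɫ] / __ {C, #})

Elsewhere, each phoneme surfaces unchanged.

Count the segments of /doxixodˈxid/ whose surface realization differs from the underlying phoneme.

5

Segments that undergo a rule: /o/ → [ə] (rule 1); /i/ → [ə] (rule 1); /o/ → [ə] (rule 1); /d/ → [ð] (rule 2); /d/ → [ð] (rule 2).
All other segments surface unchanged.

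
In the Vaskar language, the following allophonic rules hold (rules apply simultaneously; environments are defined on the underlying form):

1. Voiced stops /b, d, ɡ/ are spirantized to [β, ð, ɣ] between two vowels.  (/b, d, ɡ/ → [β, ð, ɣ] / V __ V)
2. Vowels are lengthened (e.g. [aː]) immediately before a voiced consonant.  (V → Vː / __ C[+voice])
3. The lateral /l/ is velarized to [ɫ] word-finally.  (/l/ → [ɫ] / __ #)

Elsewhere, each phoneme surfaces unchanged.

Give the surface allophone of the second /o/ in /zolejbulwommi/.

/o/ (between /w/ and /m/) occurs before a voiced consonant → [oː] by rule 2.

[oː]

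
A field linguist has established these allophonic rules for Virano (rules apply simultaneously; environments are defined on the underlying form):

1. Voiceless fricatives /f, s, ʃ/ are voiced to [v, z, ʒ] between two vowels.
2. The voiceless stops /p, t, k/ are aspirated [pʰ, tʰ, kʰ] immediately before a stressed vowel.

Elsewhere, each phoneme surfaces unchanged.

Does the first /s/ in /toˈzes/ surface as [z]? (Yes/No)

/s/ (word-final) is in the target of rule 1 but the environment (between two vowels) is not met → [s].
The actual realization is [s], not [z].

No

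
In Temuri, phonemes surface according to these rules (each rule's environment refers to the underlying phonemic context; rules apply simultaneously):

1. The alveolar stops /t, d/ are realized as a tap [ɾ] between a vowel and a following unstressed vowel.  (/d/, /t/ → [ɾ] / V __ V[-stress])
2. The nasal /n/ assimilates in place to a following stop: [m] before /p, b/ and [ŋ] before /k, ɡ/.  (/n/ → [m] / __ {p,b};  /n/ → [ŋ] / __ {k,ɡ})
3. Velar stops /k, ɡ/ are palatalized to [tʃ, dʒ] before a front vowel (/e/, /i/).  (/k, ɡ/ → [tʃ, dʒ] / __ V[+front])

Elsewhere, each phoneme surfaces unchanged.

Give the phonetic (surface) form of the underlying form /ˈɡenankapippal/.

[ˈdʒenaŋkapippal]

/ɡ/ (word-initial): before a front vowel, so rule 3 applies → [dʒ].
/e/ stays [e].
/n/ (between /e/ and /a/) is in the target of rule 2 but the environment (before a labial or velar stop) is not met → [n].
/a/ — not in any rule's target class → [a].
/n/ meets the environment for rule 2 (before a labial or velar stop) → [ŋ].
/k/ — between /n/ and /a/; rule 3 does not apply here → [k].
/a/ stays [a].
/p/ (between /a/ and /i/): no rule targets it → [p].
/i/ — not in any rule's target class → [i].
/p/ stays [p].
/p/ (between /p/ and /a/) is unaffected → [p].
/a/ stays [a].
/l/ (word-final): no rule targets it → [l].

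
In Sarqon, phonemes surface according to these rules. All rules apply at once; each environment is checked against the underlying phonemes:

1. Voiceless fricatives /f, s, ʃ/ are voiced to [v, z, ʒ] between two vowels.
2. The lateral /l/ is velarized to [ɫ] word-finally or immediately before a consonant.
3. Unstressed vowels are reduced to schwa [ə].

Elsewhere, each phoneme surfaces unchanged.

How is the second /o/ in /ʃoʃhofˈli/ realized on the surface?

/o/ meets the environment for rule 3 (in an unstressed syllable) → [ə].

[ə]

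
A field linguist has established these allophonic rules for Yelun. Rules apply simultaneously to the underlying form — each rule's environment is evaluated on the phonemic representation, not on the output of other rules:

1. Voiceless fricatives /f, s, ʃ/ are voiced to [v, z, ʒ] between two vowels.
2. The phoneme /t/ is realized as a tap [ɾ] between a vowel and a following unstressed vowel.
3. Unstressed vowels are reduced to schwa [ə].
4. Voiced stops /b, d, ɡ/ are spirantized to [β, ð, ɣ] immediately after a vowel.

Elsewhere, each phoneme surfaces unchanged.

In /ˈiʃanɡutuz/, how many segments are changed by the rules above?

5

Segments that undergo a rule: /ʃ/ → [ʒ] (rule 1); /a/ → [ə] (rule 3); /u/ → [ə] (rule 3); /t/ → [ɾ] (rule 2); /u/ → [ə] (rule 3).
All other segments surface unchanged.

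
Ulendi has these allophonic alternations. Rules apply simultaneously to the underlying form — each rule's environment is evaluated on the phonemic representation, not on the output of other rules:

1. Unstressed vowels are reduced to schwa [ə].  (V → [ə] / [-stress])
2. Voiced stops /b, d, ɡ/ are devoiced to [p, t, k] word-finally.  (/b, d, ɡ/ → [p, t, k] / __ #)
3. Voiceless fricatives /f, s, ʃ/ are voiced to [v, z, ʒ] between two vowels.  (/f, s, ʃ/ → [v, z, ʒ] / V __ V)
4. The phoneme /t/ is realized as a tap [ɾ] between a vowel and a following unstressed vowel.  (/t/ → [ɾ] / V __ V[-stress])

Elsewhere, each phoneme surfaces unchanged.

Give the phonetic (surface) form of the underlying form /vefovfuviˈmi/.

[vəvəvfəvəˈmi]

/v/ — not in any rule's target class → [v].
/e/ (between /v/ and /f/): in an unstressed syllable, so rule 1 applies → [ə].
/f/ (between /e/ and /o/): between two vowels, so rule 3 applies → [v].
/o/ meets the environment for rule 1 (in an unstressed syllable) → [ə].
/v/ (between /o/ and /f/) is unaffected → [v].
/f/ — between /v/ and /u/; rule 3 does not apply here → [f].
/u/ — between /f/ and /v/, in an unstressed syllable — surfaces as [ə] (rule 1).
/v/ (between /u/ and /i/) is unaffected → [v].
Rule 1 applies to /i/ (between /v/ and /m/: in an unstressed syllable) → [ə].
/m/ (between /i/ and /i/): no rule targets it → [m].
/i/ — word-final; rule 1 does not apply here → [i].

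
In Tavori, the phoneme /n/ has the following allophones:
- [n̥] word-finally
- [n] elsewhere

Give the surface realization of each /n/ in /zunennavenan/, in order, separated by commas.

[n], [n], [n], [n], [n̥]

Occurrence 1 (position 3): no conditioning environment matches → elsewhere allophone [n].
Occurrence 2 (position 5): no conditioning environment matches → elsewhere allophone [n].
Occurrence 3 (position 6): no conditioning environment matches → elsewhere allophone [n].
Occurrence 4 (position 10): no conditioning environment matches → elsewhere allophone [n].
Occurrence 5 (position 12): word-finally → [n̥].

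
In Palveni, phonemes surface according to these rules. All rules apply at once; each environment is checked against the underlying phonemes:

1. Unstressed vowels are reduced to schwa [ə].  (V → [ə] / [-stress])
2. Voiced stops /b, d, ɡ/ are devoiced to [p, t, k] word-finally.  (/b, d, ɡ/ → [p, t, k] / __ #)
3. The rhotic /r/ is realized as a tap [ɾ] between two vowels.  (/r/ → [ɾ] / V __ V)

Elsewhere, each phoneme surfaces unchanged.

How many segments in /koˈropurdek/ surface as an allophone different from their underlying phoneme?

Segments that undergo a rule: /o/ → [ə] (rule 1); /r/ → [ɾ] (rule 3); /u/ → [ə] (rule 1); /e/ → [ə] (rule 1).
All other segments surface unchanged.

4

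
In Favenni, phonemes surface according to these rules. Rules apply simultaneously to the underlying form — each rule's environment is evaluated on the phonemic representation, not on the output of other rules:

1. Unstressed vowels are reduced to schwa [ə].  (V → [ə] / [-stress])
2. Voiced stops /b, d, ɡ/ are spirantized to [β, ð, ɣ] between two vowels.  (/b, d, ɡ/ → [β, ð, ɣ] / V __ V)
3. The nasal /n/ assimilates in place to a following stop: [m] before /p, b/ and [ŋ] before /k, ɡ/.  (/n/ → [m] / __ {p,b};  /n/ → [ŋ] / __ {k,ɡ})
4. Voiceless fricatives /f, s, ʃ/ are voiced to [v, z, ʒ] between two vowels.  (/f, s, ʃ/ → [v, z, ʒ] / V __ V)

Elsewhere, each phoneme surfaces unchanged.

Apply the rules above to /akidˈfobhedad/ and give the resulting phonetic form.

/a/ — word-initial, in an unstressed syllable — surfaces as [ə] (rule 1).
/k/ (between /a/ and /i/): no rule targets it → [k].
/i/ meets the environment for rule 1 (in an unstressed syllable) → [ə].
/d/ (between /i/ and /f/) fails the environment for rule 2, so it stays [d].
/f/ — between /d/ and /o/; rule 4 does not apply here → [f].
/o/ (between /f/ and /b/) is in the target of rule 1 but the environment (in an unstressed syllable) is not met → [o].
/b/ (between /o/ and /h/): rule 2 targets it, but not between two vowels → unchanged [b].
/h/ — not in any rule's target class → [h].
/e/ (between /h/ and /d/): in an unstressed syllable, so rule 1 applies → [ə].
/d/ — between /e/ and /a/, between two vowels — surfaces as [ð] (rule 2).
Rule 1 applies to /a/ (between /d/ and /d/: in an unstressed syllable) → [ə].
/d/ (word-final) fails the environment for rule 2, so it stays [d].

[əkədˈfobhəðəd]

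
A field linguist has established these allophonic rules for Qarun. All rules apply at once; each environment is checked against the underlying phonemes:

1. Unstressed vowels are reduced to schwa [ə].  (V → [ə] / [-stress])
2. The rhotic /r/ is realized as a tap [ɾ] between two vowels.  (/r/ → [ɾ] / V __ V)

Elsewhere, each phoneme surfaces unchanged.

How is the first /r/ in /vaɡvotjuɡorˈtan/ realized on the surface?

[r]

/r/ — between /o/ and /t/; rule 2 does not apply here → [r].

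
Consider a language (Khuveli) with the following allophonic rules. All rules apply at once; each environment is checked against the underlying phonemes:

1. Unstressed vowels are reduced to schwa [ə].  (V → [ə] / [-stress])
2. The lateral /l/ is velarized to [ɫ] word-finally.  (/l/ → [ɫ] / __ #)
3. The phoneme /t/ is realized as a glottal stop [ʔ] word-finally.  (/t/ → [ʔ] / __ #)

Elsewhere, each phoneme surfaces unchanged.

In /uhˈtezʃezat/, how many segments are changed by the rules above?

4

Segments that undergo a rule: /u/ → [ə] (rule 1); /e/ → [ə] (rule 1); /a/ → [ə] (rule 1); /t/ → [ʔ] (rule 3).
All other segments surface unchanged.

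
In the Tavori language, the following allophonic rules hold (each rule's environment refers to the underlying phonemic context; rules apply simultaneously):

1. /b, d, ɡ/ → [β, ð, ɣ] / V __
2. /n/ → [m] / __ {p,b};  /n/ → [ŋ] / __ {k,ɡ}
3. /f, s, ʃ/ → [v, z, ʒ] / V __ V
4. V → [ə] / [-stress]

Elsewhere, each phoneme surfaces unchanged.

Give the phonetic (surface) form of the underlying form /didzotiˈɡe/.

[dəðzətəˈɣe]

/d/ (word-initial) is in the target of rule 1 but the environment (immediately after a vowel) is not met → [d].
/i/ meets the environment for rule 4 (in an unstressed syllable) → [ə].
Rule 1 applies to /d/ (between /i/ and /z/: immediately after a vowel) → [ð].
/z/ (between /d/ and /o/): no rule targets it → [z].
/o/ — between /z/ and /t/, in an unstressed syllable — surfaces as [ə] (rule 4).
/t/ (between /o/ and /i/) is unaffected → [t].
Rule 4 applies to /i/ (between /t/ and /ɡ/: in an unstressed syllable) → [ə].
/ɡ/ (between /i/ and /e/) occurs immediately after a vowel → [ɣ] by rule 1.
/e/ (word-final): rule 4 targets it, but not in an unstressed syllable → unchanged [e].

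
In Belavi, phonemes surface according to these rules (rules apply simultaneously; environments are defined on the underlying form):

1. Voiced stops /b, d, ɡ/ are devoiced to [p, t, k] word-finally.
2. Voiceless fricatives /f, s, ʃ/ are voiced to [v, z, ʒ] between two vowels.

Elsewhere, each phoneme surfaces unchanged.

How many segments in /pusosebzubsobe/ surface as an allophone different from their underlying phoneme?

2

Segments that undergo a rule: /s/ → [z] (rule 2); /s/ → [z] (rule 2).
All other segments surface unchanged.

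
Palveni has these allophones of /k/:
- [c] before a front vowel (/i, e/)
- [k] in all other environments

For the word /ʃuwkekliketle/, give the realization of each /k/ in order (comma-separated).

Occurrence 1 (position 4): before a front vowel → [c].
Occurrence 2 (position 6): no conditioning environment matches → elsewhere allophone [k].
Occurrence 3 (position 9): before a front vowel → [c].

[c], [k], [c]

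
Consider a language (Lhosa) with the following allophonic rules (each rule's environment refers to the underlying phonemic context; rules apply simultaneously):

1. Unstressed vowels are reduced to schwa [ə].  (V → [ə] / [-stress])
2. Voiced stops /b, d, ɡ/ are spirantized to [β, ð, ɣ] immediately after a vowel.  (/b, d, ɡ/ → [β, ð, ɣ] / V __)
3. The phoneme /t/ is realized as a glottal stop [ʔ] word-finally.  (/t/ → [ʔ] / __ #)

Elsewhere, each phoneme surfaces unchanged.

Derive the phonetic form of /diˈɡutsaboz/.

[dəˈɣutsəβəz]

/d/ (word-initial) is in the target of rule 2 but the environment (immediately after a vowel) is not met → [d].
/i/ (between /d/ and /ɡ/) occurs in an unstressed syllable → [ə] by rule 1.
/ɡ/ (between /i/ and /u/) occurs immediately after a vowel → [ɣ] by rule 2.
/u/ (between /ɡ/ and /t/) is in the target of rule 1 but the environment (in an unstressed syllable) is not met → [u].
/t/ — between /u/ and /s/; rule 3 does not apply here → [t].
/s/ stays [s].
/a/ (between /s/ and /b/): in an unstressed syllable, so rule 1 applies → [ə].
/b/ meets the environment for rule 2 (immediately after a vowel) → [β].
/o/ (between /b/ and /z/): in an unstressed syllable, so rule 1 applies → [ə].
/z/ stays [z].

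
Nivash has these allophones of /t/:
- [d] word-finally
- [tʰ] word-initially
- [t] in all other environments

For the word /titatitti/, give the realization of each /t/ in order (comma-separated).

[tʰ], [t], [t], [t], [t]

Occurrence 1 (position 1): word-initially → [tʰ].
Occurrence 2 (position 3): no conditioning environment matches → elsewhere allophone [t].
Occurrence 3 (position 5): no conditioning environment matches → elsewhere allophone [t].
Occurrence 4 (position 7): no conditioning environment matches → elsewhere allophone [t].
Occurrence 5 (position 8): no conditioning environment matches → elsewhere allophone [t].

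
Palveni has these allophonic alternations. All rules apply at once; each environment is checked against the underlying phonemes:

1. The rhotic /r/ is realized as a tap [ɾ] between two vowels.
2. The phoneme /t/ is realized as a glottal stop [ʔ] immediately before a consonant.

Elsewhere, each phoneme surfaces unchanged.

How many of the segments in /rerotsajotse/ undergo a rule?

Segments that undergo a rule: /r/ → [ɾ] (rule 1); /t/ → [ʔ] (rule 2); /t/ → [ʔ] (rule 2).
All other segments surface unchanged.

3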